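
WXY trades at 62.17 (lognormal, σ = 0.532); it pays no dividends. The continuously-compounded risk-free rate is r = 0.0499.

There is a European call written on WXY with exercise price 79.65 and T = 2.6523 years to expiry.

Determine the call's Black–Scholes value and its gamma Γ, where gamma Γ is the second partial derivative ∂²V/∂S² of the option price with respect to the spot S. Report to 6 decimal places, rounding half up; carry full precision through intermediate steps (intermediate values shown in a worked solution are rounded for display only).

price = 18.490423
Γ = 0.007081

σ√T = 0.532·√2.6523 = 0.866409
d₁ = (ln(S/K) + (r+σ²/2)T) / (σ√T) = (ln(62.17/79.65) + (0.0499+0.532²/2)·2.6523) / 0.866409 = (-0.247769 + 0.507682) / 0.866409 = 0.299988
d₂ = d₁ − σ√T = 0.299988 − 0.866409 = -0.566421
e^{−rT} = 0.876035
N(d₁) = 0.617907,  N(d₂) = 0.285554
Call price V = S·N(d₁) − K·e^{−rT}·N(d₂) = 38.415276 − 19.924853 = 18.490423
φ(d₁) = (1/√(2π))·e^{−d₁²/2} = 0.381389
Γ = φ(d₁) / (S·σ·√T) = 0.007081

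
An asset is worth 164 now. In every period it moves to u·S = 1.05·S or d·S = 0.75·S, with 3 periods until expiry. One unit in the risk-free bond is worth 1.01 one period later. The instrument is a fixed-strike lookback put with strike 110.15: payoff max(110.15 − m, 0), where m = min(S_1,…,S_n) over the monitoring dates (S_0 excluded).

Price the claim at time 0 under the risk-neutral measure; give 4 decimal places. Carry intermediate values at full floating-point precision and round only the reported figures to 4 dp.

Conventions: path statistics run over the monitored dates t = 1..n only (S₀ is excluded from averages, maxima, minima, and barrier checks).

price = 0.7593

Set p* = 0.8667 (from d < R < u); the path-dependent value is the discounted p*-expectation over all price paths.
Enumerate all 2^3 = 8 price paths (U = up ×1.05, D = down ×0.75); each path with k up-moves has probability p*^k·(1−p*)^(3−k).
DDD: m=69.1875, payoff=40.9625, prob=0.002370
UDD: m=96.8625, payoff=13.2875, prob=0.015407
DUD: m=96.8625, payoff=13.2875, prob=0.015407
UUD: m=135.6075, payoff=0.0000, prob=0.100148
DDU: m=92.2500, payoff=17.9000, prob=0.015407
UDU: m=129.1500, payoff=0.0000, prob=0.100148
DUU: m=123.0000, payoff=0.0000, prob=0.100148
UUU: m=172.2000, payoff=0.0000, prob=0.650963
Price = Σ prob·payoff / R^3 = 0.782341 / 1.030301 = 0.7593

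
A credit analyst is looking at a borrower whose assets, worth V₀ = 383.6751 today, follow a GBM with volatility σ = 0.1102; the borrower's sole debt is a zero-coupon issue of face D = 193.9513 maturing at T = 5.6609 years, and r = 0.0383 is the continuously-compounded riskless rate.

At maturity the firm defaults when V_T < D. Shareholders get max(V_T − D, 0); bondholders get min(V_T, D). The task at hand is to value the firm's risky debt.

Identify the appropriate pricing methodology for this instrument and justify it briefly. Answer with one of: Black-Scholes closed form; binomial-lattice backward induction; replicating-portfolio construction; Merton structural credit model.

Key observation: assets follow a GBM and default happens iff V_T < 193.9513; valuing claims on that split (equity as a call, risky debt as the residual) is the structural model's definition.

framework: Merton structural credit model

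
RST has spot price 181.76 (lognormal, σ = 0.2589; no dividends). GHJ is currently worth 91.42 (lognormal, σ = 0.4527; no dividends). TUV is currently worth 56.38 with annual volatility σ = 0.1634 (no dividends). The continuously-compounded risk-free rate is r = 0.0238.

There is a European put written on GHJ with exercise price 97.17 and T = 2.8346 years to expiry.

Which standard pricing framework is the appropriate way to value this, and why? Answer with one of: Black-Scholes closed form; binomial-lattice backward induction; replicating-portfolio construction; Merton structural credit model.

framework: Black-Scholes closed form

Key observation: everything needed for the exact continuous-time valuation of the European put on GHJ (strike 97.17) is given, and no feature rules the closed form out.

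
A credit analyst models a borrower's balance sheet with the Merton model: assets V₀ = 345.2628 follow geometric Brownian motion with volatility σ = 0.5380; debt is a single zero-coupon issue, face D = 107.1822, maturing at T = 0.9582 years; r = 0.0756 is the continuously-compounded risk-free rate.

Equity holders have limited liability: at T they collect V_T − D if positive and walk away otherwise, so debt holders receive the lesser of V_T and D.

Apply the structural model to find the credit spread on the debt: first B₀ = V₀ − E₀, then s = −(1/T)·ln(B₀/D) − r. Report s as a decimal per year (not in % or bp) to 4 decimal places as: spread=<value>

With assets at 345.2628 and a single debt payment of 107.1822 at 0.9582 years:
d₁ = [ln(V₀/D) + (r + σ²/2)T] / (σ√T)
   = [ln(345.2628/107.1822) + (0.0756 + 0.5·0.5380²)·0.9582] / (0.5380·√0.9582)
   = [1.169776 + 0.211113] / 0.526636 = 2.622093
d₂ = d₁ − σ√T = 2.622093 − 0.526636 = 2.095458
N(d₁) = 0.995630,  N(d₂) = 0.981935,  e^(−rT) = 0.930122
E₀ = V₀·N(d₁) − D·e^(−rT)·N(d₂)
   = 345.2628·0.995630 − 107.1822·0.930122·0.981935 = 245.862628
B₀ = V₀ − E₀ = 345.2628 − 245.862628 = 99.400172
spread = −(1/T)·ln(B₀/D) − r = −(1/0.9582)·ln(99.400172/107.1822) − 0.0756 = 0.00306452

spread=0.0031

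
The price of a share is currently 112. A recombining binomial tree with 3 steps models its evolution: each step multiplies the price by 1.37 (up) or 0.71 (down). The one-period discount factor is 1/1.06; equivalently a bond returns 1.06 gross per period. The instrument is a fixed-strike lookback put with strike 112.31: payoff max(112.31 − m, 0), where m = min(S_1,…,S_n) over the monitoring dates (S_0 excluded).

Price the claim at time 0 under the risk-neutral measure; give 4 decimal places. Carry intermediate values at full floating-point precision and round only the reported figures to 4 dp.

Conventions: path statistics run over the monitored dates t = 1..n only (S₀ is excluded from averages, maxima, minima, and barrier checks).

Under the martingale measure an up-move has probability p* = 0.5303; value the claim as the probability-weighted average of per-path payoffs, discounted 3 periods at R = 1.06.
Enumerate all 2^3 = 8 price paths (U = up ×1.37, D = down ×0.71); each path with k up-moves has probability p*^k·(1−p*)^(3−k).
DDD: m=40.0860, payoff=72.2240, prob=0.103622
UDD: m=77.3491, payoff=34.9609, prob=0.116993
DUD: m=77.3491, payoff=34.9609, prob=0.116993
UUD: m=149.2511, payoff=0.0000, prob=0.132089
DDU: m=56.4592, payoff=55.8508, prob=0.116993
UDU: m=108.9424, payoff=3.3676, prob=0.132089
DUU: m=79.5200, payoff=32.7900, prob=0.132089
UUU: m=153.4400, payoff=0.0000, prob=0.149133
Price = Σ prob·payoff / R^3 = 26.974533 / 1.191016 = 22.6483

price = 22.6483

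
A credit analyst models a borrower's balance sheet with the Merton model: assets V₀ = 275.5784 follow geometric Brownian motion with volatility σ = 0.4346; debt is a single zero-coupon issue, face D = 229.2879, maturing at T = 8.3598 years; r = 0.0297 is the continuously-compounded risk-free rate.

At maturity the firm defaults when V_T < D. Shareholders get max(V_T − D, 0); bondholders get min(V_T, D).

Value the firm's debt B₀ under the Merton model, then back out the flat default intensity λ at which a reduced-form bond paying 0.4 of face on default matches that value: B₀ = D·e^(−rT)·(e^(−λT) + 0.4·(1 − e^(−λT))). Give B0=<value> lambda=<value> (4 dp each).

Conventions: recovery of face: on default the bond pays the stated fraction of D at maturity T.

B0=115.0165 lambda=0.1081

Apply the equity-as-call identities (strike 229.2879, horizon 8.3598 years):
d₁ = [ln(V₀/D) + (r + σ²/2)T] / (σ√T)
   = [ln(275.5784/229.2879) + (0.0297 + 0.5·0.4346²)·8.3598] / (0.4346·√8.3598)
   = [0.183894 + 1.037774] / 1.256573 = 0.972222
d₂ = d₁ − σ√T = 0.972222 − 1.256573 = -0.284351
N(d₁) = 0.834530,  N(d₂) = 0.388071,  e^(−rT) = 0.780137
E₀ = V₀·N(d₁) − D·e^(−rT)·N(d₂)
   = 275.5784·0.834530 − 229.2879·0.780137·0.388071 = 160.561912
B₀ = V₀ − E₀ = 275.5784 − 160.561912 = 115.016488
e^(−λT) = (B₀·e^(rT)/D − 0.4)/(1 − 0.4) = (115.0165·1.281827/229.2879 − 0.4)/0.6 = 0.40499335
λ = −ln(0.40499335)/8.3598 = 0.108123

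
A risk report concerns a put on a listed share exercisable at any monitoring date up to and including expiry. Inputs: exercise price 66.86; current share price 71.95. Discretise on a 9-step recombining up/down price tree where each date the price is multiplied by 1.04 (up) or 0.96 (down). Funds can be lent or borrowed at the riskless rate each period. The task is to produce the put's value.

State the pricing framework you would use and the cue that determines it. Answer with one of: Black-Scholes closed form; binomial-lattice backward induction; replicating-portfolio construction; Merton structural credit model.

Key observation: with exercise allowed before expiry on a discrete up/down model (9 steps from spot 71.95), the strike-66.86 put's value must be rolled back through the tree testing early exercise at each node.

framework: binomial-lattice backward induction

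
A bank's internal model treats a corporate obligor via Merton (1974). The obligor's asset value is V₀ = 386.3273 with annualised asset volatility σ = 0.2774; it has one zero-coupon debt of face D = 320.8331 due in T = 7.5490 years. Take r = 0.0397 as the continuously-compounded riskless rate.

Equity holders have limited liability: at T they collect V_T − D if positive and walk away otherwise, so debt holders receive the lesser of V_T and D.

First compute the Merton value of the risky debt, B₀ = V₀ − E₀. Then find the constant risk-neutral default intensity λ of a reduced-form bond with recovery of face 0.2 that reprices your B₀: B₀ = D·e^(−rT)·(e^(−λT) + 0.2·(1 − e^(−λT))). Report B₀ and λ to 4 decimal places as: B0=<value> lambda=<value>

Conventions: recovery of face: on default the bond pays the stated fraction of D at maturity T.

B0=202.5043 lambda=0.0271

With assets at 386.3273 and a single debt payment of 320.8331 at 7.5490 years:
d₁ = [ln(V₀/D) + (r + σ²/2)T] / (σ√T)
   = [ln(386.3273/320.8331) + (0.0397 + 0.5·0.2774²)·7.5490] / (0.2774·√7.5490)
   = [0.185764 + 0.590146] / 0.762169 = 1.018029
d₂ = d₁ − σ√T = 1.018029 − 0.762169 = 0.255860
N(d₁) = 0.845668,  N(d₂) = 0.600971,  e^(−rT) = 0.741044
E₀ = V₀·N(d₁) − D·e^(−rT)·N(d₂)
   = 386.3273·0.845668 − 320.8331·0.741044·0.600971 = 183.822976
B₀ = V₀ − E₀ = 386.3273 − 183.822976 = 202.504324
e^(−λT) = (B₀·e^(rT)/D − 0.2)/(1 − 0.2) = (202.5043·1.349448/320.8331 − 0.2)/0.8 = 0.81468494
λ = −ln(0.81468494)/7.5490 = 0.027150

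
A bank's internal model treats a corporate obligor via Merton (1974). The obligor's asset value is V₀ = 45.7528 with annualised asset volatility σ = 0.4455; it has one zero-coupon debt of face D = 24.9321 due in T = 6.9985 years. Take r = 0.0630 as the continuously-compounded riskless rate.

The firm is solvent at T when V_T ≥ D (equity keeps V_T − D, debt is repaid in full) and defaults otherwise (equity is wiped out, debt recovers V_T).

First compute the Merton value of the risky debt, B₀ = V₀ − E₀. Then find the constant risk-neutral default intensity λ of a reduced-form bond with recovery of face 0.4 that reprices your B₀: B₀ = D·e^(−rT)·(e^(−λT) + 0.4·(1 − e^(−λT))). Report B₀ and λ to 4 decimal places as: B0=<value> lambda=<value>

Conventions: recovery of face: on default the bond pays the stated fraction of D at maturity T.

Work the structural quantities from V₀ = 45.7528 against face 24.9321:
d₁ = [ln(V₀/D) + (r + σ²/2)T] / (σ√T)
   = [ln(45.7528/24.9321) + (0.0630 + 0.5·0.4455²)·6.9985] / (0.4455·√6.9985)
   = [0.607097 + 1.135403] / 1.178556 = 1.478504
d₂ = d₁ − σ√T = 1.478504 − 1.178556 = 0.299948
N(d₁) = 0.930364,  N(d₂) = 0.617892,  e^(−rT) = 0.643454
E₀ = V₀·N(d₁) − D·e^(−rT)·N(d₂)
   = 45.7528·0.930364 − 24.9321·0.643454·0.617892 = 32.654119
B₀ = V₀ − E₀ = 45.7528 − 32.654119 = 13.098681
e^(−λT) = (B₀·e^(rT)/D − 0.4)/(1 − 0.4) = (13.0987·1.554114/24.9321 − 0.4)/0.6 = 0.69415405
λ = −ln(0.69415405)/6.9985 = 0.052163

B0=13.0987 lambda=0.0522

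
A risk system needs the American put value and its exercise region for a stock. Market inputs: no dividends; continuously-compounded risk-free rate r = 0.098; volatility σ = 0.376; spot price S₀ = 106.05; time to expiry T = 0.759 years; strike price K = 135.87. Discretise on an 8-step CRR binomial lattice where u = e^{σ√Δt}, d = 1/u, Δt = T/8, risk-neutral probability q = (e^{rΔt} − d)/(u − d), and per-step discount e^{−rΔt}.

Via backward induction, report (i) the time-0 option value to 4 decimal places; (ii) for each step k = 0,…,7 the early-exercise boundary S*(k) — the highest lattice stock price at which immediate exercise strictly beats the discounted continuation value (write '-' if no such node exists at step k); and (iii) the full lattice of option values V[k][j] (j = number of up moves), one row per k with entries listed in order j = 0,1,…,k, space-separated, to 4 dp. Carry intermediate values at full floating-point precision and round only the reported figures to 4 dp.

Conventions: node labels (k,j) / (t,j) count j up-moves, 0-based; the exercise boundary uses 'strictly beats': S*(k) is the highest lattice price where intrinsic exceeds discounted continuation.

Δt=0.09488, u=1.12279, d=0.89064, q=0.51132, disc=e^(-rΔt)=0.99075
k=8 terminal: V=max(K-S,0) → 93.8816 82.9372 69.1402 51.7469 29.8200 2.1778 0.0000 0.0000 0.0000
k=7: j=0 S=47.1440 intr=88.7260 cont=87.4685 V=88.7260[EX]; j=1 S=59.4323 intr=76.4377 cont=75.1803 V=76.4377[EX]; j=2 S=74.9234 intr=60.9466 cont=59.6891 V=60.9466[EX]; j=3 S=94.4524 intr=41.4176 cont=40.1602 V=41.4176[EX]; j=4 S=119.0716 intr=16.7984 cont=15.5409 V=16.7984[EX]; j=5 S=150.1080 intr=0.0000 cont=1.0544 V=1.0544[hold]; j=6 S=189.2340 intr=0.0000 cont=0.0000 V=0.0000[hold]; j=7 S=238.5583 intr=0.0000 cont=0.0000 V=0.0000[hold]  S*(7)=119.0716
k=6: j=0 S=52.9328 intr=82.9372 cont=81.6798 V=82.9372[EX]; j=1 S=66.7298 intr=69.1402 cont=67.8828 V=69.1402[EX]; j=2 S=84.1231 intr=51.7469 cont=50.4895 V=51.7469[EX]; j=3 S=106.0500 intr=29.8200 cont=28.5626 V=29.8200[EX]; j=4 S=133.6922 intr=2.1778 cont=8.6673 V=8.6673[hold]; j=5 S=168.5394 intr=0.0000 cont=0.5105 V=0.5105[hold]; j=6 S=212.4696 intr=0.0000 cont=0.0000 V=0.0000[hold]  S*(6)=106.0500
k=5: j=0 S=59.4323 intr=76.4377 cont=75.1803 V=76.4377[EX]; j=1 S=74.9234 intr=60.9466 cont=59.6891 V=60.9466[EX]; j=2 S=94.4524 intr=41.4176 cont=40.1602 V=41.4176[EX]; j=3 S=119.0716 intr=16.7984 cont=18.8284 V=18.8284[hold]; j=4 S=150.1080 intr=0.0000 cont=4.4550 V=4.4550[hold]; j=5 S=189.2340 intr=0.0000 cont=0.2472 V=0.2472[hold]  S*(5)=94.4524
k=4: j=0 S=66.7298 intr=69.1402 cont=67.8828 V=69.1402[EX]; j=1 S=84.1231 intr=51.7469 cont=50.4895 V=51.7469[EX]; j=2 S=106.0500 intr=29.8200 cont=29.5909 V=29.8200[EX]; j=3 S=133.6922 intr=2.1778 cont=11.3728 V=11.3728[hold]; j=4 S=168.5394 intr=0.0000 cont=2.2821 V=2.2821[hold]  S*(4)=106.0500
k=3: j=0 S=74.9234 intr=60.9466 cont=59.6891 V=60.9466[EX]; j=1 S=94.4524 intr=41.4176 cont=40.1602 V=41.4176[EX]; j=2 S=119.0716 intr=16.7984 cont=20.1990 V=20.1990[hold]; j=3 S=150.1080 intr=0.0000 cont=6.6623 V=6.6623[hold]  S*(3)=94.4524
k=2: j=0 S=84.1231 intr=51.7469 cont=50.4895 V=51.7469[EX]; j=1 S=106.0500 intr=29.8200 cont=30.2853 V=30.2853[hold]; j=2 S=133.6922 intr=2.1778 cont=13.1546 V=13.1546[hold]  S*(2)=84.1231
k=1: j=0 S=94.4524 intr=41.4176 cont=40.3959 V=41.4176[EX]; j=1 S=119.0716 intr=16.7984 cont=21.3268 V=21.3268[hold]  S*(1)=94.4524
k=0: j=0 S=106.0500 intr=29.8200 cont=30.8566 V=30.8566[hold]  S*(0)=-

price = 30.8566
boundary = - 94.4524 84.1231 94.4524 106.0500 94.4524 106.0500 119.0716
tree:
30.8566
41.4176 21.3268
51.7469 30.2853 13.1546
60.9466 41.4176 20.1990 6.6623
69.1402 51.7469 29.8200 11.3728 2.2821
76.4377 60.9466 41.4176 18.8284 4.4550 0.2472
82.9372 69.1402 51.7469 29.8200 8.6673 0.5105 0.0000
88.7260 76.4377 60.9466 41.4176 16.7984 1.0544 0.0000 0.0000
93.8816 82.9372 69.1402 51.7469 29.8200 2.1778 0.0000 0.0000 0.0000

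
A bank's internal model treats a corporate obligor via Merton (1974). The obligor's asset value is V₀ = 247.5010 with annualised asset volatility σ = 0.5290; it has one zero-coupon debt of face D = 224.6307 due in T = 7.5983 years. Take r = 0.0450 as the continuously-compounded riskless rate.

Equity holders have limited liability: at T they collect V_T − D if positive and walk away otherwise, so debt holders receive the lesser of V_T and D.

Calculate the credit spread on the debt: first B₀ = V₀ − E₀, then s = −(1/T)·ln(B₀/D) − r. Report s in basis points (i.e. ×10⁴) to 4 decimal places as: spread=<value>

spread=741.5600

Apply the equity-as-call identities (strike 224.6307, horizon 7.5983 years):
d₁ = [ln(V₀/D) + (r + σ²/2)T] / (σ√T)
   = [ln(247.5010/224.6307) + (0.0450 + 0.5·0.5290²)·7.5983] / (0.5290·√7.5983)
   = [0.096957 + 1.405081] / 1.458189 = 1.030071
d₂ = d₁ − σ√T = 1.030071 − 1.458189 = -0.428118
N(d₁) = 0.848512,  N(d₂) = 0.334282,  e^(−rT) = 0.710403
E₀ = V₀·N(d₁) − D·e^(−rT)·N(d₂)
   = 247.5010·0.848512 − 224.6307·0.710403·0.334282 = 156.663275
B₀ = V₀ − E₀ = 247.5010 − 156.663275 = 90.837725
spread = −(1/T)·ln(B₀/D) − r = −(1/7.5983)·ln(90.837725/224.6307) − 0.0450 = 0.07415600
in basis points: 0.07415600 × 10⁴ = 741.5600 bp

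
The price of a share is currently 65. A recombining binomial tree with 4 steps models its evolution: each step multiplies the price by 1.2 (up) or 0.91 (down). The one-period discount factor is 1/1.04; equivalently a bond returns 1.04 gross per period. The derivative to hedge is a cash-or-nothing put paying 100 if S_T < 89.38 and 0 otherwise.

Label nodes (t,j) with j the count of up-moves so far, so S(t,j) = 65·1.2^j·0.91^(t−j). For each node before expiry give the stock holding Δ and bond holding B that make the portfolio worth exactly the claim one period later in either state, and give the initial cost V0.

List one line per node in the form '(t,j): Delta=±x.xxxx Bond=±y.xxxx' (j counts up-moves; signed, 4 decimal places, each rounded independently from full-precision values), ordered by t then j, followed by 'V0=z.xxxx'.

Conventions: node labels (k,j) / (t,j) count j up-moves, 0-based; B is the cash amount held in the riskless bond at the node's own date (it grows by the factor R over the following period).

(0,0): Delta=-1.5686 Bond=166.9965
(1,0): Delta=-1.0831 Bond=144.9572
(1,1): Delta=-2.0218 Bond=209.0229
(2,0): Delta=0.0000 Bond=92.4556
(2,1): Delta=-2.0940 Bond=222.5091
(2,2): Delta=-1.9544 Bond=211.0759
(3,0): Delta=0.0000 Bond=96.1538
(3,1): Delta=0.0000 Bond=96.1538
(3,2): Delta=-4.0484 Bond=397.8780
(3,3): Delta=0.0000 Bond=0.0000
V0=65.0350

Since d<R<u, set p* = (R−d)/(u−d) = 0.4483; price each node as the discounted p*-expectation of its children.
Terminal payoffs: V(4,0)=100.0000, V(4,1)=100.0000, V(4,2)=100.0000, V(4,3)=0.0000, V(4,4)=0.0000
Node (3,0) S=48.9821: V=(p*·100.0000+(1−p*)·100.0000)/1.04=96.1538; Δ=(100.0000−100.0000)/(58.7785−44.5737)=0.0000; B=V−Δ·S=96.1538
Node (3,1) S=64.5918: V=(p*·100.0000+(1−p*)·100.0000)/1.04=96.1538; Δ=(100.0000−100.0000)/(77.5102−58.7785)=0.0000; B=V−Δ·S=96.1538
Node (3,2) S=85.1760: V=(p*·0.0000+(1−p*)·100.0000)/1.04=53.0504; Δ=(0.0000−100.0000)/(102.2112−77.5102)=-4.0484; B=V−Δ·S=397.8780
Node (3,3) S=112.3200: V=(p*·0.0000+(1−p*)·0.0000)/1.04=0.0000; Δ=(0.0000−0.0000)/(134.7840−102.2112)=0.0000; B=V−Δ·S=0.0000
Node (2,0) S=53.8265: V=(p*·96.1538+(1−p*)·96.1538)/1.04=92.4556; Δ=(96.1538−96.1538)/(64.5918−48.9821)=0.0000; B=V−Δ·S=92.4556
Node (2,1) S=70.9800: V=(p*·53.0504+(1−p*)·96.1538)/1.04=73.8765; Δ=(53.0504−96.1538)/(85.1760−64.5918)=-2.0940; B=V−Δ·S=222.5091
Node (2,2) S=93.6000: V=(p*·0.0000+(1−p*)·53.0504)/1.04=28.1434; Δ=(0.0000−53.0504)/(112.3200−85.1760)=-1.9544; B=V−Δ·S=211.0759
Node (1,0) S=59.1500: V=(p*·73.8765+(1−p*)·92.4556)/1.04=80.8914; Δ=(73.8765−92.4556)/(70.9800−53.8265)=-1.0831; B=V−Δ·S=144.9572
Node (1,1) S=78.0000: V=(p*·28.1434+(1−p*)·73.8765)/1.04=51.3226; Δ=(28.1434−73.8765)/(93.6000−70.9800)=-2.0218; B=V−Δ·S=209.0229
Node (0,0) S=65.0000: V=(p*·51.3226+(1−p*)·80.8914)/1.04=65.0350; Δ=(51.3226−80.8914)/(78.0000−59.1500)=-1.5686; B=V−Δ·S=166.9965
Sanity check at the root: Δ(0,0)·S0 + B(0,0) reproduces V0 = 65.0350.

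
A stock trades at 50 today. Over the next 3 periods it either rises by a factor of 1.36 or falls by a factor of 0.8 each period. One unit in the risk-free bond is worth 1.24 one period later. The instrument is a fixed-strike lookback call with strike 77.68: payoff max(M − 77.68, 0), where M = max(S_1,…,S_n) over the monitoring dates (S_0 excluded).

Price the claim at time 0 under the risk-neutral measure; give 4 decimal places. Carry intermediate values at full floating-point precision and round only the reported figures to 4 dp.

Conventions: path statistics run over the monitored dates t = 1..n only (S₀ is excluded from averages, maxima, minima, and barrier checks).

With p* = (R−d)/(u−d) = 0.7857, sum probability × payoff across the paths and divide by R^3.
Enumerate all 2^3 = 8 price paths (U = up ×1.36, D = down ×0.8); each path with k up-moves has probability p*^k·(1−p*)^(3−k).
DDD: M=40.0000, payoff=0.0000, prob=0.009840
UDD: M=68.0000, payoff=0.0000, prob=0.036079
DUD: M=54.4000, payoff=0.0000, prob=0.036079
UUD: M=92.4800, payoff=14.8000, prob=0.132289
DDU: M=43.5200, payoff=0.0000, prob=0.036079
UDU: M=73.9840, payoff=0.0000, prob=0.132289
DUU: M=73.9840, payoff=0.0000, prob=0.132289
UUU: M=125.7728, payoff=48.0928, prob=0.485058
Price = Σ prob·payoff / R^3 = 25.285684 / 1.906624 = 13.2620

price = 13.2620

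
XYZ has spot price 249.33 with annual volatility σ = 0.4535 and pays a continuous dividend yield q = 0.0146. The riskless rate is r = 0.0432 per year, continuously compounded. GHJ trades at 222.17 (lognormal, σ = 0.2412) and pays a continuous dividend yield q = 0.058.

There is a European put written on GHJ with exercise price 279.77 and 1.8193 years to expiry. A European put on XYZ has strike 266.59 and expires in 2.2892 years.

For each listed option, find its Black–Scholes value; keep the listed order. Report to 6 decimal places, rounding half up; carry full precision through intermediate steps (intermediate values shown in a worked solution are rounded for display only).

[GHJ put K=279.77]
σ√T = 0.2412·√1.8193 = 0.325334
d₁ = (ln(S/K) + (r−q+σ²/2)T) / (σ√T) = (ln(222.17/279.77) + (0.0432−0.058+0.2412²/2)·1.8193) / 0.325334 = (-0.230525 + 0.025995) / 0.325334 = -0.628675
d₂ = d₁ − σ√T = -0.628675 − 0.325334 = -0.954009
e^{−rT} = 0.924415
e^{−qT} = 0.899857
N(−d₁) = 0.735219,  N(−d₂) = 0.829961
price = K·e^{−rT}·N(−d₂) − S·e^{−qT}·N(−d₁) = 214.647469 − 146.985936 = 67.661533
[XYZ put K=266.59]
σ√T = 0.4535·√2.2892 = 0.686150
d₁ = (ln(S/K) + (r−q+σ²/2)T) / (σ√T) = (ln(249.33/266.59) + (0.0432−0.0146+0.4535²/2)·2.2892) / 0.686150 = (-0.066935 + 0.300872) / 0.686150 = 0.340942
d₂ = d₁ − σ√T = 0.340942 − 0.686150 = -0.345208
e^{−rT} = 0.905839
e^{−qT} = 0.967130
N(−d₁) = 0.366574,  N(−d₂) = 0.635031
price = K·e^{−rT}·N(−d₂) − S·e^{−qT}·N(−d₁) = 153.352156 − 88.393539 = 64.958617

price(GHJ put K=279.77) = 67.661533
price(XYZ put K=266.59) = 64.958617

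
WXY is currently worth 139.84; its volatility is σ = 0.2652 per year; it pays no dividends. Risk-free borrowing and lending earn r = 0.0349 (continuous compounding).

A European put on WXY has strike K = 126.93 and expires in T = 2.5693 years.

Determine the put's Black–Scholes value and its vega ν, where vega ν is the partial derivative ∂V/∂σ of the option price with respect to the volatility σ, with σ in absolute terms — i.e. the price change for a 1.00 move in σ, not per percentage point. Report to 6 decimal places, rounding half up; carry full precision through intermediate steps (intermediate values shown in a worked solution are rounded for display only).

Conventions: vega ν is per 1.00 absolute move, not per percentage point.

σ√T = 0.2652·√2.5693 = 0.425090
d₁ = (ln(S/K) + (r+σ²/2)T) / (σ√T) = (ln(139.84/126.93) + (0.0349+0.2652²/2)·2.5693) / 0.425090 = (0.096863 + 0.180019) / 0.425090 = 0.651350
d₂ = d₁ − σ√T = 0.651350 − 0.425090 = 0.226260
e^{−rT} = 0.914234
N(−d₁) = 0.257410,  N(−d₂) = 0.410500
Put price V = K·e^{−rT}·N(−d₂) − S·N(−d₁) = 47.635900 − 35.996244 = 11.639656
φ(d₁) = (1/√(2π))·e^{−d₁²/2} = 0.322689
ν = S·φ(d₁)·√T = 72.330692

price = 11.639656
ν = 72.330692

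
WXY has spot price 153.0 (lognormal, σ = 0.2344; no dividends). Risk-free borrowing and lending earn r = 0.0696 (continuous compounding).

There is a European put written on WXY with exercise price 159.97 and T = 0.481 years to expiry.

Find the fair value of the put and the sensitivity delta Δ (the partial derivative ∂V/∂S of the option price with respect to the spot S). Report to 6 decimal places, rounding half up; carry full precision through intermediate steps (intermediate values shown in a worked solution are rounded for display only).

σ√T = 0.2344·√0.481 = 0.162566
d₁ = (ln(S/K) + (r+σ²/2)T) / (σ√T) = (ln(153.0/159.97) + (0.0696+0.2344²/2)·0.481) / 0.162566 = (-0.044548 + 0.046691) / 0.162566 = 0.013183
d₂ = d₁ − σ√T = 0.013183 − 0.162566 = -0.149383
e^{−rT} = 0.967077
N(−d₁) = 0.494741,  N(−d₂) = 0.559374
Put price V = K·e^{−rT}·N(−d₂) − S·N(−d₁) = 86.537027 − 75.695360 = 10.841667
Δ = −N(−d₁) = -0.494741

price = 10.841667
Δ = -0.494741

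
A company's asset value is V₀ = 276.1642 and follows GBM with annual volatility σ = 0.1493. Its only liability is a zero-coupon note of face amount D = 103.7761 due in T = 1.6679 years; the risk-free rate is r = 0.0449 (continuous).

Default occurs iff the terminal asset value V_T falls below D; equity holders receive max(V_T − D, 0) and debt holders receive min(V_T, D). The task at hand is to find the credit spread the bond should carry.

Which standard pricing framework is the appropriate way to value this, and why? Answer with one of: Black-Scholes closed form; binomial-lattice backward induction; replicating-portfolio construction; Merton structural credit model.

framework: Merton structural credit model

Key observation: assets follow a GBM and default happens iff V_T < 103.7761; valuing claims on that split (equity as a call, risky debt as the residual) is the structural model's definition.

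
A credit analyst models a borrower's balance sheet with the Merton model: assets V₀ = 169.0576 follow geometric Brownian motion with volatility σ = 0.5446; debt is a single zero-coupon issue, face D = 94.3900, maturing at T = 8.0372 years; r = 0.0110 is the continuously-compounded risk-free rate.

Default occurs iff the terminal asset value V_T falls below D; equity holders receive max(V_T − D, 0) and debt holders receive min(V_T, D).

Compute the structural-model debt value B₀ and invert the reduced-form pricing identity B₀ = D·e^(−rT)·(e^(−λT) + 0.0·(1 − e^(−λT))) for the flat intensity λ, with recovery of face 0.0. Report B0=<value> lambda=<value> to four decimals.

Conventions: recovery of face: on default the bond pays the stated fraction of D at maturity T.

B0=51.0280 lambda=0.0655

Work the structural quantities from V₀ = 169.0576 against face 94.3900:
d₁ = [ln(V₀/D) + (r + σ²/2)T] / (σ√T)
   = [ln(169.0576/94.3900) + (0.0110 + 0.5·0.5446²)·8.0372] / (0.5446·√8.0372)
   = [0.582804 + 1.280282] / 1.543939 = 1.206710
d₂ = d₁ − σ√T = 1.206710 − 1.543939 = -0.337228
N(d₁) = 0.886228,  N(d₂) = 0.367972,  e^(−rT) = 0.915386
E₀ = V₀·N(d₁) − D·e^(−rT)·N(d₂)
   = 169.0576·0.886228 − 94.3900·0.915386·0.367972 = 118.029569
B₀ = V₀ − E₀ = 169.0576 − 118.029569 = 51.028031
e^(−λT) = (B₀·e^(rT)/D − 0)/(1 − 0) = (51.0280·1.092435/94.3900 − 0)/1 = 0.59057926
λ = −ln(0.59057926)/8.0372 = 0.065527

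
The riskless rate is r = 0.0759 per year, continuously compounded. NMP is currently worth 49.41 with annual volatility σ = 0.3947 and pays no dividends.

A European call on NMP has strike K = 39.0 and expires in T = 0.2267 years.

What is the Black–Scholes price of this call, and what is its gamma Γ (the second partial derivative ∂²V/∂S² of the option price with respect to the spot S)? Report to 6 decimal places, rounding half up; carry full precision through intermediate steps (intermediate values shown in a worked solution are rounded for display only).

price = 11.408419
Γ = 0.015137

σ√T = 0.3947·√0.2267 = 0.187929
d₁ = (ln(S/K) + (r+σ²/2)T) / (σ√T) = (ln(49.41/39.0) + (0.0759+0.3947²/2)·0.2267) / 0.187929 = (0.236591 + 0.034865) / 0.187929 = 1.444465
d₂ = d₁ − σ√T = 1.444465 − 0.187929 = 1.256536
e^{−rT} = 0.982941
N(d₁) = 0.925696,  N(d₂) = 0.895539
Call price V = S·N(d₁) − K·e^{−rT}·N(d₂) = 45.738634 − 34.330215 = 11.408419
φ(d₁) = (1/√(2π))·e^{−d₁²/2} = 0.140552
Γ = φ(d₁) / (S·σ·√T) = 0.015137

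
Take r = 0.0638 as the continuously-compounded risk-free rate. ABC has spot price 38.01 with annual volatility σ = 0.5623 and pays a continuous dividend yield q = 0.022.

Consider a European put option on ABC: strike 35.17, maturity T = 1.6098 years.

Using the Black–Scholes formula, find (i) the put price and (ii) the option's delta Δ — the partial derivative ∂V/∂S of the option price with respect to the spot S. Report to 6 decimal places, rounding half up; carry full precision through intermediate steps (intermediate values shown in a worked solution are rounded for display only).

price = 7.247237
Δ = -0.277766

σ√T = 0.5623·√1.6098 = 0.713434
d₁ = (ln(S/K) + (r−q+σ²/2)T) / (σ√T) = (ln(38.01/35.17) + (0.0638−0.022+0.5623²/2)·1.6098) / 0.713434 = (0.077656 + 0.321784) / 0.713434 = 0.559883
d₂ = d₁ − σ√T = 0.559883 − 0.713434 = -0.153551
e^{−rT} = 0.902393
e^{−qT} = 0.965204
N(−d₁) = 0.287780,  N(−d₂) = 0.561018
Put price V = K·e^{−rT}·N(−d₂) − S·e^{−qT}·N(−d₁) = 17.805126 − 10.557889 = 7.247237
Δ = −e^{−qT}·N(−d₁) = -0.277766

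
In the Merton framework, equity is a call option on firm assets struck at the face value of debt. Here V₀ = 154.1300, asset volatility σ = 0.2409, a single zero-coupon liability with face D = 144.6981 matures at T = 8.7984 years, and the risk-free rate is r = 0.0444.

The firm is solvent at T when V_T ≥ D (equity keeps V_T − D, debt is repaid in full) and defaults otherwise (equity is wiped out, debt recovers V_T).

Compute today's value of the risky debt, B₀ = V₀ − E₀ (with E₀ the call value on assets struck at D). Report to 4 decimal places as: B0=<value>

B0=84.4047

With assets at 154.1300 and a single debt payment of 144.6981 at 8.7984 years:
d₁ = [ln(V₀/D) + (r + σ²/2)T] / (σ√T)
   = [ln(154.1300/144.6981) + (0.0444 + 0.5·0.2409²)·8.7984] / (0.2409·√8.7984)
   = [0.063147 + 0.645947] / 0.714560 = 0.992350
d₂ = d₁ − σ√T = 0.992350 − 0.714560 = 0.277790
N(d₁) = 0.839487,  N(d₂) = 0.609413,  e^(−rT) = 0.676618
E₀ = V₀·N(d₁) − D·e^(−rT)·N(d₂)
   = 154.1300·0.839487 − 144.6981·0.676618·0.609413 = 69.725290
B₀ = V₀ − E₀ = 154.1300 − 69.725290 = 84.404710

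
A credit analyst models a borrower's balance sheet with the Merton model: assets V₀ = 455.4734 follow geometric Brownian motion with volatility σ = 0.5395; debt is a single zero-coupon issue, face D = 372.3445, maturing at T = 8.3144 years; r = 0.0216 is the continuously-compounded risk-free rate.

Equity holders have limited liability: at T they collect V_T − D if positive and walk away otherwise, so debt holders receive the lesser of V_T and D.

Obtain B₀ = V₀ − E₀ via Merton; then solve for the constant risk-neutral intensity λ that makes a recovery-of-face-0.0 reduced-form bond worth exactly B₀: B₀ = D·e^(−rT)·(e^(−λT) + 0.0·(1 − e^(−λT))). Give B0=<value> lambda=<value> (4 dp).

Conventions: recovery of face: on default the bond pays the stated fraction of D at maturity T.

B0=162.2096 lambda=0.0783

Apply the equity-as-call identities (strike 372.3445, horizon 8.3144 years):
d₁ = [ln(V₀/D) + (r + σ²/2)T] / (σ√T)
   = [ln(455.4734/372.3445) + (0.0216 + 0.5·0.5395²)·8.3144] / (0.5395·√8.3144)
   = [0.201518 + 1.389587] / 1.555632 = 1.022803
d₂ = d₁ − σ√T = 1.022803 − 1.555632 = -0.532830
N(d₁) = 0.846799,  N(d₂) = 0.297076,  e^(−rT) = 0.835612
E₀ = V₀·N(d₁) − D·e^(−rT)·N(d₂)
   = 455.4734·0.846799 − 372.3445·0.835612·0.297076 = 293.263783
B₀ = V₀ − E₀ = 455.4734 − 293.263783 = 162.209617
e^(−λT) = (B₀·e^(rT)/D − 0)/(1 − 0) = (162.2096·1.196728/372.3445 − 0)/1 = 0.52134715
λ = −ln(0.52134715)/8.3144 = 0.078339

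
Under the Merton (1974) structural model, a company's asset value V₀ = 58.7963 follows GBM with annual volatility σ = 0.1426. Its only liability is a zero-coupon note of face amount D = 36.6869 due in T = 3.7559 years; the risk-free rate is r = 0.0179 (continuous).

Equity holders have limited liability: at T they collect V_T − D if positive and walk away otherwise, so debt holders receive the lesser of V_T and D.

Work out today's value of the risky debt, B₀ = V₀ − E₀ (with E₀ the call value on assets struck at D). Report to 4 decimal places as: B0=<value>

B0=34.1820

Apply the equity-as-call identities (strike 36.6869, horizon 3.7559 years):
d₁ = [ln(V₀/D) + (r + σ²/2)T] / (σ√T)
   = [ln(58.7963/36.6869) + (0.0179 + 0.5·0.1426²)·3.7559] / (0.1426·√3.7559)
   = [0.471659 + 0.105418] / 0.276361 = 2.088130
d₂ = d₁ − σ√T = 2.088130 − 0.276361 = 1.811769
N(d₁) = 0.981607,  N(d₂) = 0.964989,  e^(−rT) = 0.934980
E₀ = V₀·N(d₁) − D·e^(−rT)·N(d₂)
   = 58.7963·0.981607 − 36.6869·0.934980·0.964989 = 24.614283
B₀ = V₀ − E₀ = 58.7963 − 24.614283 = 34.182017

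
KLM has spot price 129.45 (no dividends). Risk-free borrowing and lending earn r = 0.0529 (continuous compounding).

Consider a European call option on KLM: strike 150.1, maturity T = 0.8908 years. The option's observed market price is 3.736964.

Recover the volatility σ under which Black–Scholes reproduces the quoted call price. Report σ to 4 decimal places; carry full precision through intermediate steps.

At σ = 0.1754 the Black–Scholes value reproduces the quote:
σ√T = 0.1754·√0.8908 = 0.165546
d₁ = (ln(S/K) + (r+σ²/2)T) / (σ√T) = (ln(129.45/150.1) + (0.0529+0.1754²/2)·0.8908) / 0.165546 = (-0.148007 + 0.060826) / 0.165546 = -0.526625
d₂ = d₁ − σ√T = -0.526625 − 0.165546 = -0.692172
e^{−rT} = 0.953970
N(d₁) = 0.299227,  N(d₂) = 0.244415
V = S·N(d₁) − K·e^{−rT}·N(d₂) = 38.734924 − 34.997960 = 3.736964 (the quoted price), and the Black–Scholes price is strictly increasing in σ, so σ is unique

sigma = 0.1754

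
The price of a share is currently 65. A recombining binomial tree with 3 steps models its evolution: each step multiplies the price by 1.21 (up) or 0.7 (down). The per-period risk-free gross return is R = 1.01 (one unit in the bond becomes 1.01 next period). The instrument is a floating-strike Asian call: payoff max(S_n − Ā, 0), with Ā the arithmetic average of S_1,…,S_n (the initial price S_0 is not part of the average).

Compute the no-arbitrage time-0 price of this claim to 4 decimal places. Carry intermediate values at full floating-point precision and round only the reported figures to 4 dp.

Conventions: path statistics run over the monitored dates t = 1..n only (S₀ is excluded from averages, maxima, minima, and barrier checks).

price = 5.6361

Under the martingale measure an up-move has probability p* = 0.6078; value the claim as the probability-weighted average of per-path payoffs, discounted 3 periods at R = 1.01.
Enumerate all 2^3 = 8 price paths (U = up ×1.21, D = down ×0.7); each path with k up-moves has probability p*^k·(1−p*)^(3−k).
DDD: Ā=33.2150, payoff=0.0000, prob=0.060309
UDD: Ā=57.4145, payoff=0.0000, prob=0.093478
DUD: Ā=46.3645, payoff=0.0000, prob=0.093478
UUD: Ā=80.1444, payoff=0.0000, prob=0.144891
DDU: Ā=38.6295, payoff=0.0000, prob=0.093478
UDU: Ā=66.7738, payoff=0.0000, prob=0.144891
DUU: Ā=55.7238, payoff=10.8927, prob=0.144891
UUU: Ā=96.3227, payoff=18.8288, prob=0.224582
Price = Σ prob·payoff / R^3 = 5.806867 / 1.030301 = 5.6361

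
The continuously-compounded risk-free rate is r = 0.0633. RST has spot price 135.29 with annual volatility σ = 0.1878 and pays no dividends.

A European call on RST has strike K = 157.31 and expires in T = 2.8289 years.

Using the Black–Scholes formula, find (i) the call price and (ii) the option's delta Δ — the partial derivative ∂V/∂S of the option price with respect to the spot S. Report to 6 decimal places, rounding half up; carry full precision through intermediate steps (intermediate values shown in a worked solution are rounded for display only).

price = 18.693127
Δ = 0.597715

σ√T = 0.1878·√2.8289 = 0.315867
d₁ = (ln(S/K) + (r+σ²/2)T) / (σ√T) = (ln(135.29/157.31) + (0.0633+0.1878²/2)·2.8289) / 0.315867 = (-0.150798 + 0.228955) / 0.315867 = 0.247438
d₂ = d₁ − σ√T = 0.247438 − 0.315867 = -0.068429
e^{−rT} = 0.836048
N(d₁) = 0.597715,  N(d₂) = 0.472722
Call price V = S·N(d₁) − K·e^{−rT}·N(d₂) = 80.864928 − 62.171801 = 18.693127
Δ = N(d₁) = 0.597715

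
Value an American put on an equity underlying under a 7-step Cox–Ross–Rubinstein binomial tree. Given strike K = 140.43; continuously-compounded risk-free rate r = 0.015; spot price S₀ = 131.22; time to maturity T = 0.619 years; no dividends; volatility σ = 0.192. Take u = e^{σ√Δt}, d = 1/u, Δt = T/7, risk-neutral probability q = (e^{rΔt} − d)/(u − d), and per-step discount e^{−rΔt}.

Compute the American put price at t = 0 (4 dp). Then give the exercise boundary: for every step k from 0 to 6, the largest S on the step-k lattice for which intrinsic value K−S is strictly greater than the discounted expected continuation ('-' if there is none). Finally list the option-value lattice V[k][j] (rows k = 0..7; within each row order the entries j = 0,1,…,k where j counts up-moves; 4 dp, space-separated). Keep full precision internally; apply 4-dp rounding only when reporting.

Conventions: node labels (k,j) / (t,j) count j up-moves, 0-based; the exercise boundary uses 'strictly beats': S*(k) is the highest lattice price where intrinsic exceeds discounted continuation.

params: Δt=0.08843 u=1.05876 d=0.94450 q=0.49735 e^(-rΔt)=0.99867
t_7 payoffs: 52.4411 41.7975 29.8664 16.4921 1.5000 0.0000 0.0000 0.0000
t_6: node(6,0) S=93.1588 payoff=47.2712 vs cont=47.0850 → 47.2712 [stop]  node(6,1) S=104.4278 payoff=36.0022 vs cont=35.8161 → 36.0022 [stop]  node(6,2) S=117.0599 payoff=23.3701 vs cont=23.1840 → 23.3701 [stop]  node(6,3) S=131.2200 payoff=9.2100 vs cont=9.0239 → 9.2100 [stop]  node(6,4) S=147.0930 payoff=0.0000 vs cont=0.7530 → 0.7530 [wait]  node(6,5) S=164.8861 payoff=0.0000 vs cont=0.0000 → 0.0000 [wait]  node(6,6) S=184.8316 payoff=0.0000 vs cont=0.0000 → 0.0000 [wait]  ⇒ S*(6)=131.2200
t_5: node(5,0) S=98.6325 payoff=41.7975 vs cont=41.6114 → 41.7975 [stop]  node(5,1) S=110.5636 payoff=29.8664 vs cont=29.6803 → 29.8664 [stop]  node(5,2) S=123.9379 payoff=16.4921 vs cont=16.3060 → 16.4921 [stop]  node(5,3) S=138.9300 payoff=1.5000 vs cont=4.9973 → 4.9973 [wait]  node(5,4) S=155.7357 payoff=0.0000 vs cont=0.3780 → 0.3780 [wait]  node(5,5) S=174.5742 payoff=0.0000 vs cont=0.0000 → 0.0000 [wait]  ⇒ S*(5)=123.9379
t_4: node(4,0) S=104.4278 payoff=36.0022 vs cont=35.8161 → 36.0022 [stop]  node(4,1) S=117.0599 payoff=23.3701 vs cont=23.1840 → 23.3701 [stop]  node(4,2) S=131.2200 payoff=9.2100 vs cont=10.7609 → 10.7609 [wait]  node(4,3) S=147.0930 payoff=0.0000 vs cont=2.6963 → 2.6963 [wait]  node(4,4) S=164.8861 payoff=0.0000 vs cont=0.1897 → 0.1897 [wait]  ⇒ S*(4)=117.0599
t_3: node(3,0) S=110.5636 payoff=29.8664 vs cont=29.6803 → 29.8664 [stop]  node(3,1) S=123.9379 payoff=16.4921 vs cont=17.0763 → 17.0763 [wait]  node(3,2) S=138.9300 payoff=1.5000 vs cont=6.7411 → 6.7411 [wait]  node(3,3) S=155.7357 payoff=0.0000 vs cont=1.4478 → 1.4478 [wait]  ⇒ S*(3)=110.5636
t_2: node(2,0) S=117.0599 payoff=23.3701 vs cont=23.4741 → 23.4741 [wait]  node(2,1) S=131.2200 payoff=9.2100 vs cont=11.9203 → 11.9203 [wait]  node(2,2) S=147.0930 payoff=0.0000 vs cont=4.1030 → 4.1030 [wait]  ⇒ S*(2)=-
t_1: node(1,0) S=123.9379 payoff=16.4921 vs cont=17.7044 → 17.7044 [wait]  node(1,1) S=138.9300 payoff=1.5000 vs cont=8.0217 → 8.0217 [wait]  ⇒ S*(1)=-
t_0: node(0,0) S=131.2200 payoff=9.2100 vs cont=12.8716 → 12.8716 [wait]  ⇒ S*(0)=-

price = 12.8716
boundary = - - - 110.5636 117.0599 123.9379 131.2200
tree:
12.8716
17.7044 8.0217
23.4741 11.9203 4.1030
29.8664 17.0763 6.7411 1.4478
36.0022 23.3701 10.7609 2.6963 0.1897
41.7975 29.8664 16.4921 4.9973 0.3780 0.0000
47.2712 36.0022 23.3701 9.2100 0.7530 0.0000 0.0000
52.4411 41.7975 29.8664 16.4921 1.5000 0.0000 0.0000 0.0000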